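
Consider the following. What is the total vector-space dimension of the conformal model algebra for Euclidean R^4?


The conformal model of R^4 uses Cl(5,1): the 4 Euclidean generators plus two extra orthogonal generators e+ (e+^2 = +1) and e- (e-^2 = -1), from which the null vectors e0, einf are built.
Number of generators m = 4 + 2 = 6.
dim Cl(p,q) = 2^m = 2^6 = 64


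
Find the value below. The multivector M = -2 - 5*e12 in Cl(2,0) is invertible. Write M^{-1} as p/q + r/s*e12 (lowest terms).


M = -2 - 5*e12, where e12^2 = -1.
Since M commutes with its reverse ~M = a - b*e12, M * ~M = a^2 - b^2*e12^2 = a^2 + b^2.
So M^{-1} = ~M / (a^2 + b^2) = (a - b*e12)/(a^2 + b^2).
a^2 + b^2 = 4 + 25 = 29
Scalar part = -2/29 = -2/29
Bivector coeff = 5/29 = 5/29
M^{-1} = -2/29 + 5/29*e12


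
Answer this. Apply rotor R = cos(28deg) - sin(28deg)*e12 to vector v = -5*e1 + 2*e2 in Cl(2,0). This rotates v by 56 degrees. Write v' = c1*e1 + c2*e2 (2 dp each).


Rotor R = cos(28deg) - sin(28deg)*e12
Rotation angle theta = 2 * 28 = 56 degrees
v' = R*v*~R rotates v by theta.
cos(56deg) = 0.5592, sin(56deg) = 0.8290
v'_1 = -5*cos(56deg) - 2*sin(56deg)
= -5*0.5592 - 2*0.8290
= -4.45
v'_2 = -5*sin(56deg) + 2*cos(56deg)
= -5*0.8290 + 2*0.5592
= -3.03
v' = -4.45*e1 - 3.03*e2


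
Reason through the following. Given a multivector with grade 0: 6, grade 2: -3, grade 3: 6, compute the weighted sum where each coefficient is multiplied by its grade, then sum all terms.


Grade-weighted sum = sum of grade_k * coefficient_k
0*6 = 0
2*(-3) = -6
3*6 = 18
Total = 0 + (-6) + 18 = 12


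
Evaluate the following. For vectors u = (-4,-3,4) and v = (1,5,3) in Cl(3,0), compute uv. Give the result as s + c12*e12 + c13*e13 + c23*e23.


In Cl(3,0): e_i^2 = 1, e_ie_j = -e_je_i for i != j.
Scalar part = u . v = (-4)*1 + (-3)*5 + 4*3
= -4 + (-15) + 12 = -7
e12 coeff = (-4)*5 - (-3)*1 = -20 - (-3) = -17
e13 coeff = (-4)*3 - 4*1 = -12 - 4 = -16
e23 coeff = (-3)*3 - 4*5 = -9 - 20 = -29
uv = -7 - 17*e12 - 16*e13 - 29*e23


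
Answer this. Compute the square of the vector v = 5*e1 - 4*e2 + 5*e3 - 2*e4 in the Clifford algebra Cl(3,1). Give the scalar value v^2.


v^2 = sum of c_i^2 * e_i^2
Positive signature terms (e_i^2 = +1): 5^2 + (-4)^2 + 5^2 = 66
Negative signature terms (e_j^2 = -1): (-2)^2 = 4
v^2 = 66 - 4 = 62


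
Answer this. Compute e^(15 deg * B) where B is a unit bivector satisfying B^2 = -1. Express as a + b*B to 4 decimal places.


For a unit bivector B with B^2 = -1, the exponential series gives
e^(theta*B) = cos(theta) + sin(theta)*B (the GA analogue of Euler's formula).
theta = 15 degrees = 0.261799 rad
cos(15 deg) = 0.9659
sin(15 deg) = 0.2588
exp(theta*B) = 0.9659 + 0.2588*B


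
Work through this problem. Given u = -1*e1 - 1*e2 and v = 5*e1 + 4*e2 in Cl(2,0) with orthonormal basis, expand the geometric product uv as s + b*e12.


Expand: (-1*e1 - 1*e2)(5*e1 + 4*e2)
= (-1)*5*e1e1 + (-1)*4*e1e2 + (-1)*5*e2e1 + (-1)*4*e2e2
Using e1^2 = e2^2 = 1, e2e1 = -e1e2:
Scalar part s = (-1)*5 + (-1)*4 = -5 + (-4) = -9
Bivector part b = (-1)*4 - (-1)*5 = -4 - (-5) = 1
uv = -9 + 1*e12


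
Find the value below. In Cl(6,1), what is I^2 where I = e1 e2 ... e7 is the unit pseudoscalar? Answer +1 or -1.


The pseudoscalar I = e1...e_n (product of all n generators) of Cl(p,q) satisfies I^2 = (-1)^(q + n(n-1)/2).
p = 6, q = 1, n = p + q = 7
n(n-1)/2 = 7 * 6 / 2 = 21
Exponent = q + n(n-1)/2 = 1 + 21 = 22
I^2 = (-1)^22 = +1


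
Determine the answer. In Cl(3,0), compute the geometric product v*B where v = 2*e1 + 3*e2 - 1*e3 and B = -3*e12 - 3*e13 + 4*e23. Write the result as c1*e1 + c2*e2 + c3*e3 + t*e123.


vB has grade-1 (vector) and grade-3 (trivector) parts: vB = (v _| B) + (v ^ B).
Vector part <vB>_1:
  e1: -v2*b12 - v3*b13 = -(3)*(-3) - (-1)*(-3) = 6
  e2: v1*b12 - v3*b23 = (2)*(-3) - (-1)*(4) = -2
  e3: v1*b13 + v2*b23 = (2)*(-3) + (3)*(4) = 6
Trivector part <vB>_3:
  e123: v1*b23 - v2*b13 + v3*b12 = (2)*(4) - (3)*(-3) + (-1)*(-3) = 20
vB = 6*e1 - 2*e2 + 6*e3 + 20*e123


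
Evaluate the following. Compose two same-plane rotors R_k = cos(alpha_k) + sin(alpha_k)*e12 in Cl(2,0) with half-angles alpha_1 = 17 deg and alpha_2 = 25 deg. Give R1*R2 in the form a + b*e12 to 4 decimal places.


Same-plane rotors commute and their half-angles add:
R1*R2 = cos(a1 + a2) + sin(a1 + a2)*e12.
a1 + a2 = 17 + 25 = 42 deg
cos(42 deg) = 0.7431
sin(42 deg) = 0.6691
R1*R2 = 0.7431 + 0.6691*e12


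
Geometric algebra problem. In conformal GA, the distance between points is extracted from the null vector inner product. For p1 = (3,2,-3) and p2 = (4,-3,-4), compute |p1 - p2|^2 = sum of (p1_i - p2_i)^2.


p1 - p2 = (-1, 5, 1)
|p1 - p2|^2 = (-1)^2 + 5^2 + 1^2
= 1 + 25 + 1
= 27


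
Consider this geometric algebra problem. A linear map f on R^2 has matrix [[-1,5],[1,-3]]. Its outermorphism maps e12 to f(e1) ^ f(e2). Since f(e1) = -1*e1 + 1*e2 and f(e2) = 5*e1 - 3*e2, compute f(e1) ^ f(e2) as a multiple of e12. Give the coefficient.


The outermorphism of a linear map f sends e1^e2 to f(e1)^f(e2).
f(e1) = -1*e1 + 1*e2
f(e2) = 5*e1 - 3*e2
f(e1) ^ f(e2) = (-1*e1 + 1*e2) ^ (5*e1 - 3*e2)
= (-1)*(-3)*e12 + 1*5*e21
= (3 - 5)*e12
= -2*e12
Coefficient = -2


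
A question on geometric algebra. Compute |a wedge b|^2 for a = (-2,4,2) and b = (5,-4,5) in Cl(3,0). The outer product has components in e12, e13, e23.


a wedge b = (a1*b2 - a2*b1)*e12 + (a1*b3 - a3*b1)*e13 + (a2*b3 - a3*b2)*e23
e12 coeff: (-2)*(-4) - 4*5 = 8 - 20 = -12
e13 coeff: (-2)*5 - 2*5 = -10 - 10 = -20
e23 coeff: 4*5 - 2*(-4) = 20 - (-8) = 28
|a wedge b|^2 = (-12)^2 + (-20)^2 + 28^2
= 144 + 400 + 784
= 1328


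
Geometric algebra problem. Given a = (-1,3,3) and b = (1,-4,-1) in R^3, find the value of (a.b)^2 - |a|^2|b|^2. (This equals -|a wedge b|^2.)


a . b = (-1)*1 + 3*(-4) + 3*(-1)
= -1 + (-12) + (-3) = -16
|a|^2 = (-1)^2 + 3^2 + 3^2 = 19
|b|^2 = 1^2 + (-4)^2 + (-1)^2 = 18
(a.b)^2 = (-16)^2 = 256
|a|^2 * |b|^2 = 19 * 18 = 342
Result = 256 - 342 = -86


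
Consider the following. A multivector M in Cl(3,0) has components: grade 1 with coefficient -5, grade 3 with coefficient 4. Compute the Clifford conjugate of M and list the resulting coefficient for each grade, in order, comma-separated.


Clifford conjugate sign for grade k: (-1)^(k(k+1)/2)
Grade 1: (-1)^(1*2/2) = (-1)^1 = -1, coeff -5 -> 5
Grade 3: (-1)^(3*4/2) = (-1)^6 = 1, coeff 4 -> 4
Conjugated coefficients: 5, 4


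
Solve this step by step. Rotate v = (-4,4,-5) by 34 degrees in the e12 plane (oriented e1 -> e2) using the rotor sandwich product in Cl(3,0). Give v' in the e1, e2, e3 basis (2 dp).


Rotor R = cos(17deg) - sin(17deg)*e12
Rotation angle theta = 2 * 17 = 34 degrees in the e12 plane (e1 -> e2).
The component perpendicular to the plane (e3) is invariant: v'_3 = v3 = -5.00
cos(34deg) = 0.8290, sin(34deg) = 0.5592
v'_1 = v1*cos(theta) - v2*sin(theta) = -4*0.8290 - 4*0.5592 = -5.55
v'_2 = v1*sin(theta) + v2*cos(theta) = -4*0.5592 + 4*0.8290 = 1.08
v' = -5.55*e1 + 1.08*e2 - 5.00*e3


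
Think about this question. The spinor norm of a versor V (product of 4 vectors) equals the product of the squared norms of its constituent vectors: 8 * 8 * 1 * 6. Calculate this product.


Spinor norm N(V) = |v1|^2 * |v2|^2 * ... * |v4|^2
= 8 * 8 * 1 * 6
Running product: 8, 64, 64, 384
N(V) = 384


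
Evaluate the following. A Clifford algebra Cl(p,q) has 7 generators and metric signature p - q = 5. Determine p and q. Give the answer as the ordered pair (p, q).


We need p + q = 7 and p - q = 5.
Adding: 2p = 7 + 5 = 12, so p = 6.
Then q = 7 - 6 = 1.
(p, q) = (6, 1)


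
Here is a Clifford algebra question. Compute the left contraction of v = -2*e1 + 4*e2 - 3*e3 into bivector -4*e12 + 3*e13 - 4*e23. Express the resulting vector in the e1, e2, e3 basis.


Left contraction v _| B = <vB>_1 (grade-1 part of the geometric product vB).
Using e1_|e12 = e2, e2_|e12 = -e1, e1_|e13 = e3, e3_|e13 = -e1, e2_|e23 = e3, e3_|e23 = -e2:
e1 coeff: -v2*b12 - v3*b13 = -(4)*(-4) - (-3)*(3) = 25
e2 coeff: v1*b12 - v3*b23 = (-2)*(-4) - (-3)*(-4) = -4
e3 coeff: v1*b13 + v2*b23 = (-2)*(3) + (4)*(-4) = -22
v _| B = 25*e1 - 4*e2 - 22*e3


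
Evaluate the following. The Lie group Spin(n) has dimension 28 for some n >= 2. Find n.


dim Spin(n) = dim so(n) = n(n-1)/2.
Solve n(n-1)/2 = 28, i.e. n^2 - n - 56 = 0.
Discriminant = 1 + 8*28 = 225
n = (1 + sqrt(225))/2 = (1 + 15)/2 = 8


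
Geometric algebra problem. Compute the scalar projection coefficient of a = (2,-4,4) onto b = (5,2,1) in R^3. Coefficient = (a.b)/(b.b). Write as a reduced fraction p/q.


Projection coefficient = (a . b) / (b . b)
a . b = 2*5 + (-4)*2 + 4*1
= 10 + (-8) + 4 = 6
b . b = 5^2 + 2^2 + 1^2
= 25 + 4 + 1 = 30
Coefficient = 6/30
In lowest terms: 1/5


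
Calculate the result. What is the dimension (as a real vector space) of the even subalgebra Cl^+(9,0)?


Even subalgebra dimension = 2^(n-1)
n = 9 + 0 = 9
2^(9 - 1) = 2^8 = 256
Verification: sum of C(9,k) for even k = 1 + 36 + 126 + 84 + 9 = 256
Result = 256


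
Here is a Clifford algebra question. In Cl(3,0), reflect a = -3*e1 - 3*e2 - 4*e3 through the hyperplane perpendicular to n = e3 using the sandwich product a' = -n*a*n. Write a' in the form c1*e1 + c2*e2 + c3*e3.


Reflection formula: a' = -n*a*n, with n = e3 (unit vector, n^2 = 1).
For reflection through hyperplane perp to e3:
The component along e3 flips sign, others stay.
a = (-3, -3, -4)
a' = (-3, -3, 4)
a' = -3*e1 - 3*e2 + 4*e3


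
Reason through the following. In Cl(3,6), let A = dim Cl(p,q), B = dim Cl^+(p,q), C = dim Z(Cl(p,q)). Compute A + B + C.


n = 3 + 6 = 9
Total dim = 2^9 = 512
Even subalgebra dim = 2^8 = 256
n is odd, so center dim = 2
Sum = 512 + 256 + 2 = 770


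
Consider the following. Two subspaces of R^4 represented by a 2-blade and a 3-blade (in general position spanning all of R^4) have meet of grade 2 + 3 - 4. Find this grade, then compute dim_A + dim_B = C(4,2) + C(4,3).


Meet grade = grade(A) + grade(B) - n
= 2 + 3 - 4 = 1
C(4,2) = 6
C(4,3) = 4
dim_A + dim_B = 6 + 4 = 10


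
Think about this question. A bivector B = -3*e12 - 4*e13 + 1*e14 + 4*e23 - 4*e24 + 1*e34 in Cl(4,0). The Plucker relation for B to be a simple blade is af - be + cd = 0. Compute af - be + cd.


Plucker relation: af - be + cd
a*f = (-3)*1 = -3
b*e = (-4)*(-4) = 16
c*d = 1*4 = 4
af - be + cd = -3 - 16 + 4
= -15


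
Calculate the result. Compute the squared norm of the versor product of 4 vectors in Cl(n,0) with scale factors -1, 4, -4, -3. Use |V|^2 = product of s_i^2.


Each vector v_i has |v_i|^2 = s_i^2
Squared scales: (-1)^2 = 1, 4^2 = 16, (-4)^2 = 16, (-3)^2 = 9
|V|^2 = 1 * 16 * 16 * 9
= 2304


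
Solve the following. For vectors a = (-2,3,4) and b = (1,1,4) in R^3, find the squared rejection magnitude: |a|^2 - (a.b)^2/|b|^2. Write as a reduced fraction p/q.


|a|^2 = (-2)^2 + 3^2 + 4^2 = 29
|b|^2 = 1^2 + 1^2 + 4^2 = 18
a . b = (-2)*1 + 3*1 + 4*4 = 17
(a.b)^2 = 17^2 = 289
|rej|^2 = 29 - 289/18
= (522 - 289)/18
= 233/18
In lowest terms: 233/18


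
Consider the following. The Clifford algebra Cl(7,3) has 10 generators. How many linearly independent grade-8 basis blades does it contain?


Number of grade-k basis blades in Cl(p,q) with n = p + q is C(n, k).
n = 7 + 3 = 10
C(10, 8) = 10! / (8! * 2!)
= 3628800 / (40320 * 2)
= 45


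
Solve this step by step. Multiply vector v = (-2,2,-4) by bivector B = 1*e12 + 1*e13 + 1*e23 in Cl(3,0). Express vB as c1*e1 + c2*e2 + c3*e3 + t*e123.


vB has grade-1 (vector) and grade-3 (trivector) parts: vB = (v _| B) + (v ^ B).
Vector part <vB>_1:
  e1: -v2*b12 - v3*b13 = -(2)*(1) - (-4)*(1) = 2
  e2: v1*b12 - v3*b23 = (-2)*(1) - (-4)*(1) = 2
  e3: v1*b13 + v2*b23 = (-2)*(1) + (2)*(1) = 0
Trivector part <vB>_3:
  e123: v1*b23 - v2*b13 + v3*b12 = (-2)*(1) - (2)*(1) + (-4)*(1) = -8
vB = 2*e1 + 2*e2 + 0*e3 - 8*e123


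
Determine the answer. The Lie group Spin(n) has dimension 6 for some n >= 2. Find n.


dim Spin(n) = dim so(n) = n(n-1)/2.
Solve n(n-1)/2 = 6, i.e. n^2 - n - 12 = 0.
Discriminant = 1 + 8*6 = 49
n = (1 + sqrt(49))/2 = (1 + 7)/2 = 4


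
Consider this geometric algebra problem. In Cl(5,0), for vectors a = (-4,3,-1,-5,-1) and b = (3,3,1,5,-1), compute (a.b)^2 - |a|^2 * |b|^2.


a . b = (-4)*3 + 3*3 + (-1)*1 + (-5)*5 + (-1)*(-1)
= -12 + 9 + (-1) + (-25) + 1 = -28
|a|^2 = (-4)^2 + 3^2 + (-1)^2 + (-5)^2 + (-1)^2 = 52
|b|^2 = 3^2 + 3^2 + 1^2 + 5^2 + (-1)^2 = 45
(a.b)^2 = (-28)^2 = 784
|a|^2 * |b|^2 = 52 * 45 = 2340
Result = 784 - 2340 = -1556


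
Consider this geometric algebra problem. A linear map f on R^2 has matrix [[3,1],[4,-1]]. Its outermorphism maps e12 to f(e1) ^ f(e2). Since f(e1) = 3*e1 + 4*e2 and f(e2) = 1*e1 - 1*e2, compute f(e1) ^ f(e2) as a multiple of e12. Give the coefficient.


The outermorphism of a linear map f sends e1^e2 to f(e1)^f(e2).
f(e1) = 3*e1 + 4*e2
f(e2) = 1*e1 - 1*e2
f(e1) ^ f(e2) = (3*e1 + 4*e2) ^ (1*e1 - 1*e2)
= 3*(-1)*e12 + 4*1*e21
= (-3 - 4)*e12
= -7*e12
Coefficient = -7


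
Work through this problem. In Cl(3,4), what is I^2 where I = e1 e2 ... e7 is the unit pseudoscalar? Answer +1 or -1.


The pseudoscalar I = e1...e_n (product of all n generators) of Cl(p,q) satisfies I^2 = (-1)^(q + n(n-1)/2).
p = 3, q = 4, n = p + q = 7
n(n-1)/2 = 7 * 6 / 2 = 21
Exponent = q + n(n-1)/2 = 4 + 21 = 25
I^2 = (-1)^25 = -1


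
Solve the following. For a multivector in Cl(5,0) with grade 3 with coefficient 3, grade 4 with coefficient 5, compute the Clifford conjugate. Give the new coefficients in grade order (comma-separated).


Clifford conjugate sign for grade k: (-1)^(k(k+1)/2)
Grade 3: (-1)^(3*4/2) = (-1)^6 = 1, coeff 3 -> 3
Grade 4: (-1)^(4*5/2) = (-1)^10 = 1, coeff 5 -> 5
Conjugated coefficients: 3, 5


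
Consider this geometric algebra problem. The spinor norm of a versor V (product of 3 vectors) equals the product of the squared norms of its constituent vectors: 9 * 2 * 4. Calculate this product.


Spinor norm N(V) = |v1|^2 * |v2|^2 * ... * |v3|^2
= 9 * 2 * 4
Running product: 9, 18, 72
N(V) = 72


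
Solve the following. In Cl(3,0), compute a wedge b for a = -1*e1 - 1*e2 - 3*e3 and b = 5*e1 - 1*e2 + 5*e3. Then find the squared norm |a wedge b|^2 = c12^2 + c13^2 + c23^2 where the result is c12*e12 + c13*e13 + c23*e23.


a wedge b = (a1*b2 - a2*b1)*e12 + (a1*b3 - a3*b1)*e13 + (a2*b3 - a3*b2)*e23
e12 coeff: (-1)*(-1) - (-1)*5 = 1 - (-5) = 6
e13 coeff: (-1)*5 - (-3)*5 = -5 - (-15) = 10
e23 coeff: (-1)*5 - (-3)*(-1) = -5 - 3 = -8
|a wedge b|^2 = 6^2 + 10^2 + (-8)^2
= 36 + 100 + 64
= 200


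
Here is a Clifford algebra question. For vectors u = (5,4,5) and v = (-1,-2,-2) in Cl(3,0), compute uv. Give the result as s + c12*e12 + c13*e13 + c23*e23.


In Cl(3,0): e_i^2 = 1, e_ie_j = -e_je_i for i != j.
Scalar part = u . v = 5*(-1) + 4*(-2) + 5*(-2)
= -5 + (-8) + (-10) = -23
e12 coeff = 5*(-2) - 4*(-1) = -10 - (-4) = -6
e13 coeff = 5*(-2) - 5*(-1) = -10 - (-5) = -5
e23 coeff = 4*(-2) - 5*(-2) = -8 - (-10) = 2
uv = -23 - 6*e12 - 5*e13 + 2*e23


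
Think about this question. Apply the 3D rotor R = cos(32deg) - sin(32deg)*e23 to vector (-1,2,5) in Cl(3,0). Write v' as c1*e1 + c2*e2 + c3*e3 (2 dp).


Rotor R = cos(32deg) - sin(32deg)*e23
Rotation angle theta = 2 * 32 = 64 degrees in the e23 plane (e2 -> e3).
The component perpendicular to the plane (e1) is invariant: v'_1 = v1 = -1.00
cos(64deg) = 0.4384, sin(64deg) = 0.8988
v'_2 = v2*cos(theta) - v3*sin(theta) = 2*0.4384 - 5*0.8988 = -3.62
v'_3 = v2*sin(theta) + v3*cos(theta) = 2*0.8988 + 5*0.4384 = 3.99
v' = -1.00*e1 - 3.62*e2 + 3.99*e3


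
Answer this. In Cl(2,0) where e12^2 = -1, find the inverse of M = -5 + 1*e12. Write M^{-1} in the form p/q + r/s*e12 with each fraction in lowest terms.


M = -5 + 1*e12, where e12^2 = -1.
Since M commutes with its reverse ~M = a - b*e12, M * ~M = a^2 - b^2*e12^2 = a^2 + b^2.
So M^{-1} = ~M / (a^2 + b^2) = (a - b*e12)/(a^2 + b^2).
a^2 + b^2 = 25 + 1 = 26
Scalar part = -5/26 = -5/26
Bivector coeff = -1/26 = -1/26
M^{-1} = -5/26 - 1/26*e12


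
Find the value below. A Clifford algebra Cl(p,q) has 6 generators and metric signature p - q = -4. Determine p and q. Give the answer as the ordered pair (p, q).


We need p + q = 6 and p - q = -4.
Adding: 2p = 6 + (-4) = 2, so p = 1.
Then q = 6 - 1 = 5.
(p, q) = (1, 5)


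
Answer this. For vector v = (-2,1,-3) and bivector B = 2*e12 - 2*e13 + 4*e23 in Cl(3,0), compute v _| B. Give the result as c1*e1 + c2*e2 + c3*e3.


Left contraction v _| B = <vB>_1 (grade-1 part of the geometric product vB).
Using e1_|e12 = e2, e2_|e12 = -e1, e1_|e13 = e3, e3_|e13 = -e1, e2_|e23 = e3, e3_|e23 = -e2:
e1 coeff: -v2*b12 - v3*b13 = -(1)*(2) - (-3)*(-2) = -8
e2 coeff: v1*b12 - v3*b23 = (-2)*(2) - (-3)*(4) = 8
e3 coeff: v1*b13 + v2*b23 = (-2)*(-2) + (1)*(4) = 8
v _| B = -8*e1 + 8*e2 + 8*e3


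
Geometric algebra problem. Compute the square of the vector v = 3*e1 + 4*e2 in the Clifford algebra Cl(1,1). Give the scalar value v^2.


v^2 = sum of c_i^2 * e_i^2
Positive signature terms (e_i^2 = +1): 3^2 = 9
Negative signature terms (e_j^2 = -1): 4^2 = 16
v^2 = 9 - 16 = -7


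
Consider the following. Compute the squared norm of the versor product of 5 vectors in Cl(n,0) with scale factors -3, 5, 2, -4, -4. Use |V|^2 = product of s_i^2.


Each vector v_i has |v_i|^2 = s_i^2
Squared scales: (-3)^2 = 9, 5^2 = 25, 2^2 = 4, (-4)^2 = 16, (-4)^2 = 16
|V|^2 = 9 * 25 * 4 * 16 * 16
= 230400


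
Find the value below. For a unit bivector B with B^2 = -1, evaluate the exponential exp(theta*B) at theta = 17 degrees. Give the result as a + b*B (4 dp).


For a unit bivector B with B^2 = -1, the exponential series gives
e^(theta*B) = cos(theta) + sin(theta)*B (the GA analogue of Euler's formula).
theta = 17 degrees = 0.296706 rad
cos(17 deg) = 0.9563
sin(17 deg) = 0.2924
exp(theta*B) = 0.9563 + 0.2924*B


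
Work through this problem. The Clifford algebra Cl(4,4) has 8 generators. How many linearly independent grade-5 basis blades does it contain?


Number of grade-k basis blades in Cl(p,q) with n = p + q is C(n, k).
n = 4 + 4 = 8
C(8, 5) = 8! / (5! * 3!)
= 40320 / (120 * 6)
= 56


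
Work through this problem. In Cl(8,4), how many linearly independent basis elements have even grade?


Even subalgebra dimension = 2^(n-1)
n = 8 + 4 = 12
2^(12 - 1) = 2^11 = 2048
Verification: sum of C(12,k) for even k = 1 + 66 + 495 + 924 + 495 + 66 + 1 = 2048
Result = 2048


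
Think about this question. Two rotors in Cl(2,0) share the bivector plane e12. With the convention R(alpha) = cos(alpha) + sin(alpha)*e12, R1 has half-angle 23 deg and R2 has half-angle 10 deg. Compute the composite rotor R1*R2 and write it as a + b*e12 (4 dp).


Same-plane rotors commute and their half-angles add:
R1*R2 = cos(a1 + a2) + sin(a1 + a2)*e12.
a1 + a2 = 23 + 10 = 33 deg
cos(33 deg) = 0.8387
sin(33 deg) = 0.5446
R1*R2 = 0.8387 + 0.5446*e12


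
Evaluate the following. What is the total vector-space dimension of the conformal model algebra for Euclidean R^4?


The conformal model of R^4 uses Cl(5,1): the 4 Euclidean generators plus two extra orthogonal generators e+ (e+^2 = +1) and e- (e-^2 = -1), from which the null vectors e0, einf are built.
Number of generators m = 4 + 2 = 6.
dim Cl(p,q) = 2^m = 2^6 = 64


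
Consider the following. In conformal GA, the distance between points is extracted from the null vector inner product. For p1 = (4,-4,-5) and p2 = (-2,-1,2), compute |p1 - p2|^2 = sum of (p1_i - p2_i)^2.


p1 - p2 = (6, -3, -7)
|p1 - p2|^2 = 6^2 + (-3)^2 + (-7)^2
= 36 + 9 + 49
= 94


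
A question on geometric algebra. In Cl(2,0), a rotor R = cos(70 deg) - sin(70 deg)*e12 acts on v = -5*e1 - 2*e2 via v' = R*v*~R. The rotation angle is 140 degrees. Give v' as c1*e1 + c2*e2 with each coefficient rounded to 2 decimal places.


Rotor R = cos(70deg) - sin(70deg)*e12
Rotation angle theta = 2 * 70 = 140 degrees
v' = R*v*~R rotates v by theta.
cos(140deg) = -0.7660, sin(140deg) = 0.6428
v'_1 = -5*cos(140deg) - (-2)*sin(140deg)
= -5*(-0.7660) - (-2)*0.6428
= 5.12
v'_2 = -5*sin(140deg) + (-2)*cos(140deg)
= -5*0.6428 + (-2)*(-0.7660)
= -1.68
v' = 5.12*e1 - 1.68*e2


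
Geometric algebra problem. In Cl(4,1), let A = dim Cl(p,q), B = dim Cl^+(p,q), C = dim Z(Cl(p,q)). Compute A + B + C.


n = 4 + 1 = 5
Total dim = 2^5 = 32
Even subalgebra dim = 2^4 = 16
n is odd, so center dim = 2
Sum = 32 + 16 + 2 = 50


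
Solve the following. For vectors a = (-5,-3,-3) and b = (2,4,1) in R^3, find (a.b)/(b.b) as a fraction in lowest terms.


Projection coefficient = (a . b) / (b . b)
a . b = (-5)*2 + (-3)*4 + (-3)*1
= -10 + (-12) + (-3) = -25
b . b = 2^2 + 4^2 + 1^2
= 4 + 16 + 1 = 21
Coefficient = -25/21
In lowest terms: -25/21


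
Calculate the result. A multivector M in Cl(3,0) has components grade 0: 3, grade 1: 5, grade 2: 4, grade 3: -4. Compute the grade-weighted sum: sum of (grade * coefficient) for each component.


Grade-weighted sum = sum of grade_k * coefficient_k
0*3 = 0
1*5 = 5
2*4 = 8
3*(-4) = -12
Total = 0 + 5 + 8 + (-12) = 1


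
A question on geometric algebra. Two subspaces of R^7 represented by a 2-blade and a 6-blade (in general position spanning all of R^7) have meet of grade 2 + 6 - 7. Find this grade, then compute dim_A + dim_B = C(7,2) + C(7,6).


Meet grade = grade(A) + grade(B) - n
= 2 + 6 - 7 = 1
C(7,2) = 21
C(7,6) = 7
dim_A + dim_B = 21 + 7 = 28


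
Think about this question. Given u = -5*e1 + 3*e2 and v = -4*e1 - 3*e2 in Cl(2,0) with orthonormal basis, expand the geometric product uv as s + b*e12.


Expand: (-5*e1 + 3*e2)(-4*e1 - 3*e2)
= (-5)*(-4)*e1e1 + (-5)*(-3)*e1e2 + 3*(-4)*e2e1 + 3*(-3)*e2e2
Using e1^2 = e2^2 = 1, e2e1 = -e1e2:
Scalar part s = (-5)*(-4) + 3*(-3) = 20 + (-9) = 11
Bivector part b = (-5)*(-3) - 3*(-4) = 15 - (-12) = 27
uv = 11 + 27*e12


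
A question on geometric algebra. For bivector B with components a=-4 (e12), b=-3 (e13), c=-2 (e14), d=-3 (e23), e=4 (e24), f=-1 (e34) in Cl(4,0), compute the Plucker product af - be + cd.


Plucker relation: af - be + cd
a*f = (-4)*(-1) = 4
b*e = (-3)*4 = -12
c*d = (-2)*(-3) = 6
af - be + cd = 4 - (-12) + 6
= 22


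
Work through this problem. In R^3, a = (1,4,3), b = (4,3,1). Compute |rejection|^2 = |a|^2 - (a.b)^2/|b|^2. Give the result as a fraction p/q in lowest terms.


|a|^2 = 1^2 + 4^2 + 3^2 = 26
|b|^2 = 4^2 + 3^2 + 1^2 = 26
a . b = 1*4 + 4*3 + 3*1 = 19
(a.b)^2 = 19^2 = 361
|rej|^2 = 26 - 361/26
= (676 - 361)/26
= 315/26
In lowest terms: 315/26


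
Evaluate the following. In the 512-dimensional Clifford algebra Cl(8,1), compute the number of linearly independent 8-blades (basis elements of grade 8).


Number of grade-k basis blades in Cl(p,q) with n = p + q is C(n, k).
n = 8 + 1 = 9
C(9, 8) = 9! / (8! * 1!)
= 362880 / (40320 * 1)
= 9


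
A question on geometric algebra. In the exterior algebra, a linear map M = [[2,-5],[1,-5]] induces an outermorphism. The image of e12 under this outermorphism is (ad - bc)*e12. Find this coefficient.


The outermorphism of a linear map f sends e1^e2 to f(e1)^f(e2).
f(e1) = 2*e1 + 1*e2
f(e2) = -5*e1 - 5*e2
f(e1) ^ f(e2) = (2*e1 + 1*e2) ^ (-5*e1 - 5*e2)
= 2*(-5)*e12 + 1*(-5)*e21
= (-10 - (-5))*e12
= -5*e12
Coefficient = -5


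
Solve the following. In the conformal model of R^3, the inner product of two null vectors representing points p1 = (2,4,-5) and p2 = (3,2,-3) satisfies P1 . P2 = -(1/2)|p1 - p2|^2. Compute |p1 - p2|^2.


p1 - p2 = (-1, 2, -2)
|p1 - p2|^2 = (-1)^2 + 2^2 + (-2)^2
= 1 + 4 + 4
= 9


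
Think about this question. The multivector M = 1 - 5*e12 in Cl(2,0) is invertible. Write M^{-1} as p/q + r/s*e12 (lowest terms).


M = 1 - 5*e12, where e12^2 = -1.
Since M commutes with its reverse ~M = a - b*e12, M * ~M = a^2 - b^2*e12^2 = a^2 + b^2.
So M^{-1} = ~M / (a^2 + b^2) = (a - b*e12)/(a^2 + b^2).
a^2 + b^2 = 1 + 25 = 26
Scalar part = 1/26 = 1/26
Bivector coeff = 5/26 = 5/26
M^{-1} = 1/26 + 5/26*e12


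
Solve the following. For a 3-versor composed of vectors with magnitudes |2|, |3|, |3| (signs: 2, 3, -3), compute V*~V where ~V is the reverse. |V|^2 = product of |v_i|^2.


Each vector v_i has |v_i|^2 = s_i^2
Squared scales: 2^2 = 4, 3^2 = 9, (-3)^2 = 9
|V|^2 = 4 * 9 * 9
= 324


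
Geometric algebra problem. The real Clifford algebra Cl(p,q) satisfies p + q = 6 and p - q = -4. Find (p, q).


We need p + q = 6 and p - q = -4.
Adding: 2p = 6 + (-4) = 2, so p = 1.
Then q = 6 - 1 = 5.
(p, q) = (1, 5)


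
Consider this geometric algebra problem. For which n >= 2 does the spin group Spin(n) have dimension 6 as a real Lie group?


dim Spin(n) = dim so(n) = n(n-1)/2.
Solve n(n-1)/2 = 6, i.e. n^2 - n - 12 = 0.
Discriminant = 1 + 8*6 = 49
n = (1 + sqrt(49))/2 = (1 + 7)/2 = 4


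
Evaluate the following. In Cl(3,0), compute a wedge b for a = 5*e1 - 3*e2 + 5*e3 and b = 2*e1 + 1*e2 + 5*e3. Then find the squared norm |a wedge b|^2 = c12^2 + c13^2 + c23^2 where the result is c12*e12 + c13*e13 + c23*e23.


a wedge b = (a1*b2 - a2*b1)*e12 + (a1*b3 - a3*b1)*e13 + (a2*b3 - a3*b2)*e23
e12 coeff: 5*1 - (-3)*2 = 5 - (-6) = 11
e13 coeff: 5*5 - 5*2 = 25 - 10 = 15
e23 coeff: (-3)*5 - 5*1 = -15 - 5 = -20
|a wedge b|^2 = 11^2 + 15^2 + (-20)^2
= 121 + 225 + 400
= 746


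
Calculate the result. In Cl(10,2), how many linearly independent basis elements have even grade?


Even subalgebra dimension = 2^(n-1)
n = 10 + 2 = 12
2^(12 - 1) = 2^11 = 2048
Verification: sum of C(12,k) for even k = 1 + 66 + 495 + 924 + 495 + 66 + 1 = 2048
Result = 2048


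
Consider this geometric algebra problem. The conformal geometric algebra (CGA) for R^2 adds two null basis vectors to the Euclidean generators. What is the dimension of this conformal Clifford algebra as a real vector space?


The conformal model of R^2 uses Cl(3,1): the 2 Euclidean generators plus two extra orthogonal generators e+ (e+^2 = +1) and e- (e-^2 = -1), from which the null vectors e0, einf are built.
Number of generators m = 2 + 2 = 4.
dim Cl(p,q) = 2^m = 2^4 = 16


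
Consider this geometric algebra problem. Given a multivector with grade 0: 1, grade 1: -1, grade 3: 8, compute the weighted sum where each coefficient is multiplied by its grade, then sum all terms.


Grade-weighted sum = sum of grade_k * coefficient_k
0*1 = 0
1*(-1) = -1
3*8 = 24
Total = 0 + (-1) + 24 = 23


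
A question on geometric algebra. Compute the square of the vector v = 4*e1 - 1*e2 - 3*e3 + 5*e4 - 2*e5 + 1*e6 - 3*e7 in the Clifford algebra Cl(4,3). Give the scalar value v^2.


v^2 = sum of c_i^2 * e_i^2
Positive signature terms (e_i^2 = +1): 4^2 + (-1)^2 + (-3)^2 + 5^2 = 51
Negative signature terms (e_j^2 = -1): (-2)^2 + 1^2 + (-3)^2 = 14
v^2 = 51 - 14 = 37


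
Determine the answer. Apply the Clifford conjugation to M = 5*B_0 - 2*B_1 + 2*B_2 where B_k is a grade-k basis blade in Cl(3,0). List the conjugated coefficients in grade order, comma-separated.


Clifford conjugate sign for grade k: (-1)^(k(k+1)/2)
Grade 0: (-1)^(0*1/2) = (-1)^0 = 1, coeff 5 -> 5
Grade 1: (-1)^(1*2/2) = (-1)^1 = -1, coeff -2 -> 2
Grade 2: (-1)^(2*3/2) = (-1)^3 = -1, coeff 2 -> -2
Conjugated coefficients: 5, 2, -2


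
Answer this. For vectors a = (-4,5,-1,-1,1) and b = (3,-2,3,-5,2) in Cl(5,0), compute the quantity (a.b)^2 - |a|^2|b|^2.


a . b = (-4)*3 + 5*(-2) + (-1)*3 + (-1)*(-5) + 1*2
= -12 + (-10) + (-3) + 5 + 2 = -18
|a|^2 = (-4)^2 + 5^2 + (-1)^2 + (-1)^2 + 1^2 = 44
|b|^2 = 3^2 + (-2)^2 + 3^2 + (-5)^2 + 2^2 = 51
(a.b)^2 = (-18)^2 = 324
|a|^2 * |b|^2 = 44 * 51 = 2244
Result = 324 - 2244 = -1920


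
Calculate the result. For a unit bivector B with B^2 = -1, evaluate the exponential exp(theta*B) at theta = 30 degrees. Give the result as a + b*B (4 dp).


For a unit bivector B with B^2 = -1, the exponential series gives
e^(theta*B) = cos(theta) + sin(theta)*B (the GA analogue of Euler's formula).
theta = 30 degrees = 0.523599 rad
cos(30 deg) = 0.8660
sin(30 deg) = 0.5000
exp(theta*B) = 0.8660 + 0.5000*B


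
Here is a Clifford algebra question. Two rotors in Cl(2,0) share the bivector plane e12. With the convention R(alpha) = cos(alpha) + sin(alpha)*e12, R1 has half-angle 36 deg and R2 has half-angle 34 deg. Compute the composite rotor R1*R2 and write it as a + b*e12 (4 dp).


Same-plane rotors commute and their half-angles add:
R1*R2 = cos(a1 + a2) + sin(a1 + a2)*e12.
a1 + a2 = 36 + 34 = 70 deg
cos(70 deg) = 0.3420
sin(70 deg) = 0.9397
R1*R2 = 0.3420 + 0.9397*e12


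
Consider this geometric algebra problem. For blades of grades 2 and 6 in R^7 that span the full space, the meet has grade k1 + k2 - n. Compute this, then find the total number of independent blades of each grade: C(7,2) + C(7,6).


Meet grade = grade(A) + grade(B) - n
= 2 + 6 - 7 = 1
C(7,2) = 21
C(7,6) = 7
dim_A + dim_B = 21 + 7 = 28


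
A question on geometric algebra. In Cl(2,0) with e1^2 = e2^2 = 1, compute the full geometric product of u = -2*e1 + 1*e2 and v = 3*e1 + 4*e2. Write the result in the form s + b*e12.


Expand: (-2*e1 + 1*e2)(3*e1 + 4*e2)
= (-2)*3*e1e1 + (-2)*4*e1e2 + 1*3*e2e1 + 1*4*e2e2
Using e1^2 = e2^2 = 1, e2e1 = -e1e2:
Scalar part s = (-2)*3 + 1*4 = -6 + 4 = -2
Bivector part b = (-2)*4 - 1*3 = -8 - 3 = -11
uv = -2 - 11*e12


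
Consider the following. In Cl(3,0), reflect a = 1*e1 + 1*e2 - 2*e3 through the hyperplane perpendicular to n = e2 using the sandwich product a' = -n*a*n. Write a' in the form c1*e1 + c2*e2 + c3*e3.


Reflection formula: a' = -n*a*n, with n = e2 (unit vector, n^2 = 1).
For reflection through hyperplane perp to e2:
The component along e2 flips sign, others stay.
a = (1, 1, -2)
a' = (1, -1, -2)
a' = 1*e1 - 1*e2 - 2*e3


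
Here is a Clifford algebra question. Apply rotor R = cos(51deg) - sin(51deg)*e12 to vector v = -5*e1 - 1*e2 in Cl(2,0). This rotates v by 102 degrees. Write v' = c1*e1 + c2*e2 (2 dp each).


Rotor R = cos(51deg) - sin(51deg)*e12
Rotation angle theta = 2 * 51 = 102 degrees
v' = R*v*~R rotates v by theta.
cos(102deg) = -0.2079, sin(102deg) = 0.9781
v'_1 = -5*cos(102deg) - (-1)*sin(102deg)
= -5*(-0.2079) - (-1)*0.9781
= 2.02
v'_2 = -5*sin(102deg) + (-1)*cos(102deg)
= -5*0.9781 + (-1)*(-0.2079)
= -4.68
v' = 2.02*e1 - 4.68*e2


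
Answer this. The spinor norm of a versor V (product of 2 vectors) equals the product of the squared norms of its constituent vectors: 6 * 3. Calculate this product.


Spinor norm N(V) = |v1|^2 * |v2|^2 * ... * |v2|^2
= 6 * 3
Running product: 6, 18
N(V) = 18


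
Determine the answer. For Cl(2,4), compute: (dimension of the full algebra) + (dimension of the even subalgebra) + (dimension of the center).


n = 2 + 4 = 6
Total dim = 2^6 = 64
Even subalgebra dim = 2^5 = 32
n is even, so center dim = 1
Sum = 64 + 32 + 1 = 97


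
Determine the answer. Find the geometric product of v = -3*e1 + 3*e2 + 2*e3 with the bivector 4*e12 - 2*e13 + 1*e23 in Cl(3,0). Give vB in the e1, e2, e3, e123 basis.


vB has grade-1 (vector) and grade-3 (trivector) parts: vB = (v _| B) + (v ^ B).
Vector part <vB>_1:
  e1: -v2*b12 - v3*b13 = -(3)*(4) - (2)*(-2) = -8
  e2: v1*b12 - v3*b23 = (-3)*(4) - (2)*(1) = -14
  e3: v1*b13 + v2*b23 = (-3)*(-2) + (3)*(1) = 9
Trivector part <vB>_3:
  e123: v1*b23 - v2*b13 + v3*b12 = (-3)*(1) - (3)*(-2) + (2)*(4) = 11
vB = -8*e1 - 14*e2 + 9*e3 + 11*e123


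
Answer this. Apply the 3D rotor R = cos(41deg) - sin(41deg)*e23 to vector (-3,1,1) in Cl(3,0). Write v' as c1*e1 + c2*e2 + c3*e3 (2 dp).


Rotor R = cos(41deg) - sin(41deg)*e23
Rotation angle theta = 2 * 41 = 82 degrees in the e23 plane (e2 -> e3).
The component perpendicular to the plane (e1) is invariant: v'_1 = v1 = -3.00
cos(82deg) = 0.1392, sin(82deg) = 0.9903
v'_2 = v2*cos(theta) - v3*sin(theta) = 1*0.1392 - 1*0.9903 = -0.85
v'_3 = v2*sin(theta) + v3*cos(theta) = 1*0.9903 + 1*0.1392 = 1.13
v' = -3.00*e1 - 0.85*e2 + 1.13*e3


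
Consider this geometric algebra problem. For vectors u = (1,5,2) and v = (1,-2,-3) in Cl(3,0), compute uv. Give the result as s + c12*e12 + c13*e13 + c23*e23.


In Cl(3,0): e_i^2 = 1, e_ie_j = -e_je_i for i != j.
Scalar part = u . v = 1*1 + 5*(-2) + 2*(-3)
= 1 + (-10) + (-6) = -15
e12 coeff = 1*(-2) - 5*1 = -2 - 5 = -7
e13 coeff = 1*(-3) - 2*1 = -3 - 2 = -5
e23 coeff = 5*(-3) - 2*(-2) = -15 - (-4) = -11
uv = -15 - 7*e12 - 5*e13 - 11*e23


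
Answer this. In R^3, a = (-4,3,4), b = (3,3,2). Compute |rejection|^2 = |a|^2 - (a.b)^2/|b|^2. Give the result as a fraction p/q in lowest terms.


|a|^2 = (-4)^2 + 3^2 + 4^2 = 41
|b|^2 = 3^2 + 3^2 + 2^2 = 22
a . b = (-4)*3 + 3*3 + 4*2 = 5
(a.b)^2 = 5^2 = 25
|rej|^2 = 41 - 25/22
= (902 - 25)/22
= 877/22
In lowest terms: 877/22


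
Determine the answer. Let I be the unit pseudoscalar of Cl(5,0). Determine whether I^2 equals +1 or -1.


The pseudoscalar I = e1...e_n (product of all n generators) of Cl(p,q) satisfies I^2 = (-1)^(q + n(n-1)/2).
p = 5, q = 0, n = p + q = 5
n(n-1)/2 = 5 * 4 / 2 = 10
Exponent = q + n(n-1)/2 = 0 + 10 = 10
I^2 = (-1)^10 = +1


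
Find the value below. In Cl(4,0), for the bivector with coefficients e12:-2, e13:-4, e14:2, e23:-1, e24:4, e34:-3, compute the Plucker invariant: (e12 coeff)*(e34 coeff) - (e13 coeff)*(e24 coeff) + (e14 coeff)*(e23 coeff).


Plucker relation: af - be + cd
a*f = (-2)*(-3) = 6
b*e = (-4)*4 = -16
c*d = 2*(-1) = -2
af - be + cd = 6 - (-16) + (-2)
= 20


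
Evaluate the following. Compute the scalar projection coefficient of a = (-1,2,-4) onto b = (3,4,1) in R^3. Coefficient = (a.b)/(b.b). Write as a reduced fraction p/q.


Projection coefficient = (a . b) / (b . b)
a . b = (-1)*3 + 2*4 + (-4)*1
= -3 + 8 + (-4) = 1
b . b = 3^2 + 4^2 + 1^2
= 9 + 16 + 1 = 26
Coefficient = 1/26
In lowest terms: 1/26


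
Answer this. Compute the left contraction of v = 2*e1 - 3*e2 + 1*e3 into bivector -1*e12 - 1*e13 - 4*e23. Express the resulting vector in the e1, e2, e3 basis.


Left contraction v _| B = <vB>_1 (grade-1 part of the geometric product vB).
Using e1_|e12 = e2, e2_|e12 = -e1, e1_|e13 = e3, e3_|e13 = -e1, e2_|e23 = e3, e3_|e23 = -e2:
e1 coeff: -v2*b12 - v3*b13 = -(-3)*(-1) - (1)*(-1) = -2
e2 coeff: v1*b12 - v3*b23 = (2)*(-1) - (1)*(-4) = 2
e3 coeff: v1*b13 + v2*b23 = (2)*(-1) + (-3)*(-4) = 10
v _| B = -2*e1 + 2*e2 + 10*e3


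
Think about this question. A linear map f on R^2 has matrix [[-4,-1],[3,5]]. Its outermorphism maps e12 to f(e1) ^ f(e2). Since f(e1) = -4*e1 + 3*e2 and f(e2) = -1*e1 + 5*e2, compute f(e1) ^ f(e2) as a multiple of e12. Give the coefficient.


The outermorphism of a linear map f sends e1^e2 to f(e1)^f(e2).
f(e1) = -4*e1 + 3*e2
f(e2) = -1*e1 + 5*e2
f(e1) ^ f(e2) = (-4*e1 + 3*e2) ^ (-1*e1 + 5*e2)
= (-4)*5*e12 + 3*(-1)*e21
= (-20 - (-3))*e12
= -17*e12
Coefficient = -17


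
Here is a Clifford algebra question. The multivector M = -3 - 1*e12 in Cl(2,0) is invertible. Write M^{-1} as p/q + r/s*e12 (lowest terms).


M = -3 - 1*e12, where e12^2 = -1.
Since M commutes with its reverse ~M = a - b*e12, M * ~M = a^2 - b^2*e12^2 = a^2 + b^2.
So M^{-1} = ~M / (a^2 + b^2) = (a - b*e12)/(a^2 + b^2).
a^2 + b^2 = 9 + 1 = 10
Scalar part = -3/10 = -3/10
Bivector coeff = 1/10 = 1/10
M^{-1} = -3/10 + 1/10*e12


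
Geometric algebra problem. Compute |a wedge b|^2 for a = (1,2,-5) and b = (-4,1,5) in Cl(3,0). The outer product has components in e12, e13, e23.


a wedge b = (a1*b2 - a2*b1)*e12 + (a1*b3 - a3*b1)*e13 + (a2*b3 - a3*b2)*e23
e12 coeff: 1*1 - 2*(-4) = 1 - (-8) = 9
e13 coeff: 1*5 - (-5)*(-4) = 5 - 20 = -15
e23 coeff: 2*5 - (-5)*1 = 10 - (-5) = 15
|a wedge b|^2 = 9^2 + (-15)^2 + 15^2
= 81 + 225 + 225
= 531


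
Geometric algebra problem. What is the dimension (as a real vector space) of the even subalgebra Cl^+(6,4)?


Even subalgebra dimension = 2^(n-1)
n = 6 + 4 = 10
2^(10 - 1) = 2^9 = 512
Verification: sum of C(10,k) for even k = 1 + 45 + 210 + 210 + 45 + 1 = 512
Result = 512


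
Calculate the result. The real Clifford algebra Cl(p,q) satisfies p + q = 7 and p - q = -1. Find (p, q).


We need p + q = 7 and p - q = -1.
Adding: 2p = 7 + (-1) = 6, so p = 3.
Then q = 7 - 3 = 4.
(p, q) = (3, 4)


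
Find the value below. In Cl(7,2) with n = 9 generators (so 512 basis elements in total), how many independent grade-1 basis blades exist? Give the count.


Number of grade-k basis blades in Cl(p,q) with n = p + q is C(n, k).
n = 7 + 2 = 9
C(9, 1) = 9! / (1! * 8!)
= 362880 / (1 * 40320)
= 9


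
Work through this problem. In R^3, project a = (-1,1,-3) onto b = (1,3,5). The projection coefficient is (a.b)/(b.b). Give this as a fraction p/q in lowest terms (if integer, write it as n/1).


Projection coefficient = (a . b) / (b . b)
a . b = (-1)*1 + 1*3 + (-3)*5
= -1 + 3 + (-15) = -13
b . b = 1^2 + 3^2 + 5^2
= 1 + 9 + 25 = 35
Coefficient = -13/35
In lowest terms: -13/35


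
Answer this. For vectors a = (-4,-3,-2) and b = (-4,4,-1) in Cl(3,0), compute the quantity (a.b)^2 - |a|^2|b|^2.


a . b = (-4)*(-4) + (-3)*4 + (-2)*(-1)
= 16 + (-12) + 2 = 6
|a|^2 = (-4)^2 + (-3)^2 + (-2)^2 = 29
|b|^2 = (-4)^2 + 4^2 + (-1)^2 = 33
(a.b)^2 = 6^2 = 36
|a|^2 * |b|^2 = 29 * 33 = 957
Result = 36 - 957 = -921


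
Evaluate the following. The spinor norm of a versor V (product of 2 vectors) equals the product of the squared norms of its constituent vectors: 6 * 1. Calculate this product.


Spinor norm N(V) = |v1|^2 * |v2|^2 * ... * |v2|^2
= 6 * 1
Running product: 6, 6
N(V) = 6


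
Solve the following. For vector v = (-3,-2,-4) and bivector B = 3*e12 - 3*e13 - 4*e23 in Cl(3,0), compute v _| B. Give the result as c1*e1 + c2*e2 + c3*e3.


Left contraction v _| B = <vB>_1 (grade-1 part of the geometric product vB).
Using e1_|e12 = e2, e2_|e12 = -e1, e1_|e13 = e3, e3_|e13 = -e1, e2_|e23 = e3, e3_|e23 = -e2:
e1 coeff: -v2*b12 - v3*b13 = -(-2)*(3) - (-4)*(-3) = -6
e2 coeff: v1*b12 - v3*b23 = (-3)*(3) - (-4)*(-4) = -25
e3 coeff: v1*b13 + v2*b23 = (-3)*(-3) + (-2)*(-4) = 17
v _| B = -6*e1 - 25*e2 + 17*e3


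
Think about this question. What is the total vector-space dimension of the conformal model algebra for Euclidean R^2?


The conformal model of R^2 uses Cl(3,1): the 2 Euclidean generators plus two extra orthogonal generators e+ (e+^2 = +1) and e- (e-^2 = -1), from which the null vectors e0, einf are built.
Number of generators m = 2 + 2 = 4.
dim Cl(p,q) = 2^m = 2^4 = 16


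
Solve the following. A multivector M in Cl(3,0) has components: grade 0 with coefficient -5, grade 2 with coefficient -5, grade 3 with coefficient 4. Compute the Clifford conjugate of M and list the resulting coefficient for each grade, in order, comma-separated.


Clifford conjugate sign for grade k: (-1)^(k(k+1)/2)
Grade 0: (-1)^(0*1/2) = (-1)^0 = 1, coeff -5 -> -5
Grade 2: (-1)^(2*3/2) = (-1)^3 = -1, coeff -5 -> 5
Grade 3: (-1)^(3*4/2) = (-1)^6 = 1, coeff 4 -> 4
Conjugated coefficients: -5, 5, 4


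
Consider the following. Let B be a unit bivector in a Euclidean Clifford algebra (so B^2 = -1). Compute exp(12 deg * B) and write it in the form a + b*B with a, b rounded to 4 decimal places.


For a unit bivector B with B^2 = -1, the exponential series gives
e^(theta*B) = cos(theta) + sin(theta)*B (the GA analogue of Euler's formula).
theta = 12 degrees = 0.20944 rad
cos(12 deg) = 0.9781
sin(12 deg) = 0.2079
exp(theta*B) = 0.9781 + 0.2079*B


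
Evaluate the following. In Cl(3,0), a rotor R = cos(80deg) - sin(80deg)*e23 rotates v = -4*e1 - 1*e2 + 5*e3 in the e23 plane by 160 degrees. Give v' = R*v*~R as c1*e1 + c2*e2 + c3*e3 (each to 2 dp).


Rotor R = cos(80deg) - sin(80deg)*e23
Rotation angle theta = 2 * 80 = 160 degrees in the e23 plane (e2 -> e3).
The component perpendicular to the plane (e1) is invariant: v'_1 = v1 = -4.00
cos(160deg) = -0.9397, sin(160deg) = 0.3420
v'_2 = v2*cos(theta) - v3*sin(theta) = -1*(-0.9397) - 5*0.3420 = -0.77
v'_3 = v2*sin(theta) + v3*cos(theta) = -1*0.3420 + 5*(-0.9397) = -5.04
v' = -4.00*e1 - 0.77*e2 - 5.04*e3


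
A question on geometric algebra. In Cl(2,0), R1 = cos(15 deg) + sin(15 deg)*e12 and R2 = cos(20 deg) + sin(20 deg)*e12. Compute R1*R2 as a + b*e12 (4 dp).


Same-plane rotors commute and their half-angles add:
R1*R2 = cos(a1 + a2) + sin(a1 + a2)*e12.
a1 + a2 = 15 + 20 = 35 deg
cos(35 deg) = 0.8192
sin(35 deg) = 0.5736
R1*R2 = 0.8192 + 0.5736*e12
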